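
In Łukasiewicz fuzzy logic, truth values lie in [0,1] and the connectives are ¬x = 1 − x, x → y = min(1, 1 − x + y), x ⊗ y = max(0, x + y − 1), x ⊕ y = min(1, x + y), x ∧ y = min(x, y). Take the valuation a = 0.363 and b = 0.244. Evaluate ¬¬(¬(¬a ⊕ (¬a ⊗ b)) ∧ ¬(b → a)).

¬a = 1 − 0.363 = 0.637
¬a ⊗ b = max(0, 0.637 + 0.244 − 1) = max(0, -0.119) = 0.000
¬a ⊕ (¬a ⊗ b) = min(1, 0.637 + 0.000) = min(1, 0.637) = 0.637
¬(¬a ⊕ (¬a ⊗ b)) = 1 − 0.637 = 0.363
b → a = min(1, 1 − 0.244 + 0.363) = min(1, 1.119) = 1.000
¬(b → a) = 1 − 1.000 = 0.000
¬(¬a ⊕ (¬a ⊗ b)) ∧ ¬(b → a) = min(0.363, 0.000) = 0.000
¬(¬(¬a ⊕ (¬a ⊗ b)) ∧ ¬(b → a)) = 1 − 0.000 = 1.000
¬¬(¬(¬a ⊕ (¬a ⊗ b)) ∧ ¬(b → a)) = 1 − 1.000 = 0.000

0.000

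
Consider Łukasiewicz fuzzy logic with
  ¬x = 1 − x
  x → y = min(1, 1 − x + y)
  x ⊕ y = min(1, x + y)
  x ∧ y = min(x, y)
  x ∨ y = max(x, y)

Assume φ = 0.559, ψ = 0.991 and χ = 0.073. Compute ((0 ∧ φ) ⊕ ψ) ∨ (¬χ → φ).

0 ∧ φ = min(0.000, 0.559) = 0.000
(0 ∧ φ) ⊕ ψ = min(1, 0.000 + 0.991) = min(1, 0.991) = 0.991
¬χ = 1 − 0.073 = 0.927
¬χ → φ = min(1, 1 − 0.927 + 0.559) = min(1, 0.632) = 0.632
((0 ∧ φ) ⊕ ψ) ∨ (¬χ → φ) = max(0.991, 0.632) = 0.991

0.991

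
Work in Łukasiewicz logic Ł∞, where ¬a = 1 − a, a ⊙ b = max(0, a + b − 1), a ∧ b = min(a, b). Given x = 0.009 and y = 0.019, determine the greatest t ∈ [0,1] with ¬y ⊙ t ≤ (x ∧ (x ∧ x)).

0.028

¬y = 1 − 0.019 = 0.981
So the left factor is ¬y = 0.981.
x ∧ x = min(0.009, 0.009) = 0.009
x ∧ (x ∧ x) = min(0.009, 0.009) = 0.009
So the right-hand bound is x ∧ (x ∧ x) = 0.009.
The residuum of the Łukasiewicz t-norm gives the supremum: min(1, 1 − 0.981 + 0.009).
1 − 0.981 + 0.009 = 0.028, so t = min(1, 0.028) = 0.028.
Check: 0.981 ⊙ 0.028 = max(0, 0.009) = 0.009 ≤ 0.009.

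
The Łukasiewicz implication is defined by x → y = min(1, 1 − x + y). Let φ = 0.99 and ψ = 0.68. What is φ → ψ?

φ → ψ = min(1, 1 − 0.99 + 0.68) = min(1, 0.69) = 0.69
For comparison, the Gödel implication (1 if x ≤ y else y) would give 0.68.

0.69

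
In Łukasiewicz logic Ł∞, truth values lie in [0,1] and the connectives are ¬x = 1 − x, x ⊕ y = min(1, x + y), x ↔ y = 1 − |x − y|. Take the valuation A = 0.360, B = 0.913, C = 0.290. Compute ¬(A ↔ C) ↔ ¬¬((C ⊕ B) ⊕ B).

A ↔ C = 1 − |0.360 − 0.290| = 1 − 0.070 = 0.930
¬(A ↔ C) = 1 − 0.930 = 0.070
C ⊕ B = min(1, 0.290 + 0.913) = min(1, 1.203) = 1.000
(C ⊕ B) ⊕ B = min(1, 1.000 + 0.913) = min(1, 1.913) = 1.000
¬((C ⊕ B) ⊕ B) = 1 − 1.000 = 0.000
¬¬((C ⊕ B) ⊕ B) = 1 − 0.000 = 1.000
¬(A ↔ C) ↔ ¬¬((C ⊕ B) ⊕ B) = 1 − |0.070 − 1.000| = 1 − 0.930 = 0.070

0.070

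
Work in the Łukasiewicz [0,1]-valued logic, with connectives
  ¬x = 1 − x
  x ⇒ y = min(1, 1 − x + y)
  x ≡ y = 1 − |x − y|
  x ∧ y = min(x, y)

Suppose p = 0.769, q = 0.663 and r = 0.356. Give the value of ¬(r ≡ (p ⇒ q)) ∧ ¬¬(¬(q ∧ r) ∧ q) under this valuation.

0.538

p ⇒ q = min(1, 1 − 0.769 + 0.663) = min(1, 0.894) = 0.894
r ≡ (p ⇒ q) = 1 − |0.356 − 0.894| = 1 − 0.538 = 0.462
¬(r ≡ (p ⇒ q)) = 1 − 0.462 = 0.538
q ∧ r = min(0.663, 0.356) = 0.356
¬(q ∧ r) = 1 − 0.356 = 0.644
¬(q ∧ r) ∧ q = min(0.644, 0.663) = 0.644
¬(¬(q ∧ r) ∧ q) = 1 − 0.644 = 0.356
¬¬(¬(q ∧ r) ∧ q) = 1 − 0.356 = 0.644
¬(r ≡ (p ⇒ q)) ∧ ¬¬(¬(q ∧ r) ∧ q) = min(0.538, 0.644) = 0.538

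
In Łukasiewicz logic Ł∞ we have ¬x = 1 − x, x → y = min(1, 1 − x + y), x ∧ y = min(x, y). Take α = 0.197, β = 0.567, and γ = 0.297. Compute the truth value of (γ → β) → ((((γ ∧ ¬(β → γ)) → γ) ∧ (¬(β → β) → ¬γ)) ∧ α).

0.197

γ → β = min(1, 1 − 0.297 + 0.567) = min(1, 1.270) = 1.000
β → γ = min(1, 1 − 0.567 + 0.297) = min(1, 0.730) = 0.730
¬(β → γ) = 1 − 0.730 = 0.270
γ ∧ ¬(β → γ) = min(0.297, 0.270) = 0.270
(γ ∧ ¬(β → γ)) → γ = min(1, 1 − 0.270 + 0.297) = min(1, 1.027) = 1.000
β → β = min(1, 1 − 0.567 + 0.567) = min(1, 1.000) = 1.000
¬(β → β) = 1 − 1.000 = 0.000
¬γ = 1 − 0.297 = 0.703
¬(β → β) → ¬γ = min(1, 1 − 0.000 + 0.703) = min(1, 1.703) = 1.000
((γ ∧ ¬(β → γ)) → γ) ∧ (¬(β → β) → ¬γ) = min(1.000, 1.000) = 1.000
(((γ ∧ ¬(β → γ)) → γ) ∧ (¬(β → β) → ¬γ)) ∧ α = min(1.000, 0.197) = 0.197
(γ → β) → ((((γ ∧ ¬(β → γ)) → γ) ∧ (¬(β → β) → ¬γ)) ∧ α) = min(1, 1 − 1.000 + 0.197) = min(1, 0.197) = 0.197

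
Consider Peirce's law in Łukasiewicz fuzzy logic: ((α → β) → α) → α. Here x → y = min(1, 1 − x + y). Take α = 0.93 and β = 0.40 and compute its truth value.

0.93

α → β = min(1, 1 − 0.93 + 0.40) = min(1, 0.47) = 0.47
(α → β) → α = min(1, 1 − 0.47 + 0.93) = min(1, 1.46) = 1.00
((α → β) → α) → α = min(1, 1 − 1.00 + 0.93) = min(1, 0.93) = 0.93
(The value 0.93 < 1 shows this instance is not satisfied; not a Ł∞-tautology in general.)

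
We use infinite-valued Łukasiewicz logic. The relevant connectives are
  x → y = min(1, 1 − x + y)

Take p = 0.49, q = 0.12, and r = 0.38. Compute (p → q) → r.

p → q = min(1, 1 − 0.49 + 0.12) = min(1, 0.63) = 0.63
(p → q) → r = min(1, 1 − 0.63 + 0.38) = min(1, 0.75) = 0.75

0.75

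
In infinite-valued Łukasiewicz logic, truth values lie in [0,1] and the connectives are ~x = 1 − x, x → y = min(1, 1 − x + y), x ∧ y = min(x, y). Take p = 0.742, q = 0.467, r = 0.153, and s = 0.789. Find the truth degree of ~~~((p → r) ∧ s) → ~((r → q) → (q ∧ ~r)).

0.944

p → r = min(1, 1 − 0.742 + 0.153) = min(1, 0.411) = 0.411
(p → r) ∧ s = min(0.411, 0.789) = 0.411
~((p → r) ∧ s) = 1 − 0.411 = 0.589
~~((p → r) ∧ s) = 1 − 0.589 = 0.411
~~~((p → r) ∧ s) = 1 − 0.411 = 0.589
r → q = min(1, 1 − 0.153 + 0.467) = min(1, 1.314) = 1.000
~r = 1 − 0.153 = 0.847
q ∧ ~r = min(0.467, 0.847) = 0.467
(r → q) → (q ∧ ~r) = min(1, 1 − 1.000 + 0.467) = min(1, 0.467) = 0.467
~((r → q) → (q ∧ ~r)) = 1 − 0.467 = 0.533
~~~((p → r) ∧ s) → ~((r → q) → (q ∧ ~r)) = min(1, 1 − 0.589 + 0.533) = min(1, 0.944) = 0.944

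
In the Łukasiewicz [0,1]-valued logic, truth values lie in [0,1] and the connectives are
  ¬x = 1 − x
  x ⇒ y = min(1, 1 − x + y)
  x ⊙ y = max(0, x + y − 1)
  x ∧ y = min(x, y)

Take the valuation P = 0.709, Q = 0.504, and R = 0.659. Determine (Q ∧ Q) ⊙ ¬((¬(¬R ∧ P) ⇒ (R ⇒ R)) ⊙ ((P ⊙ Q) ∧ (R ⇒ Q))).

Q ∧ Q = min(0.504, 0.504) = 0.504
¬R = 1 − 0.659 = 0.341
¬R ∧ P = min(0.341, 0.709) = 0.341
¬(¬R ∧ P) = 1 − 0.341 = 0.659
R ⇒ R = min(1, 1 − 0.659 + 0.659) = min(1, 1.000) = 1.000
¬(¬R ∧ P) ⇒ (R ⇒ R) = min(1, 1 − 0.659 + 1.000) = min(1, 1.341) = 1.000
P ⊙ Q = max(0, 0.709 + 0.504 − 1) = max(0, 0.213) = 0.213
R ⇒ Q = min(1, 1 − 0.659 + 0.504) = min(1, 0.845) = 0.845
(P ⊙ Q) ∧ (R ⇒ Q) = min(0.213, 0.845) = 0.213
(¬(¬R ∧ P) ⇒ (R ⇒ R)) ⊙ ((P ⊙ Q) ∧ (R ⇒ Q)) = max(0, 1.000 + 0.213 − 1) = max(0, 0.213) = 0.213
¬((¬(¬R ∧ P) ⇒ (R ⇒ R)) ⊙ ((P ⊙ Q) ∧ (R ⇒ Q))) = 1 − 0.213 = 0.787
(Q ∧ Q) ⊙ ¬((¬(¬R ∧ P) ⇒ (R ⇒ R)) ⊙ ((P ⊙ Q) ∧ (R ⇒ Q))) = max(0, 0.504 + 0.787 − 1) = max(0, 0.291) = 0.291

0.291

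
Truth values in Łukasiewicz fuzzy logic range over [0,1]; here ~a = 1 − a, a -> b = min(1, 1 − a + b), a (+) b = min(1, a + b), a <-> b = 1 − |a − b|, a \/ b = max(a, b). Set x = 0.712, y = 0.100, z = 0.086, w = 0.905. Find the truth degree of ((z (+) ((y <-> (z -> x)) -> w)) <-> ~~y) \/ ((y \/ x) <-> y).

z -> x = min(1, 1 − 0.086 + 0.712) = min(1, 1.626) = 1.000
y <-> (z -> x) = 1 − |0.100 − 1.000| = 1 − 0.900 = 0.100
(y <-> (z -> x)) -> w = min(1, 1 − 0.100 + 0.905) = min(1, 1.805) = 1.000
z (+) ((y <-> (z -> x)) -> w) = min(1, 0.086 + 1.000) = min(1, 1.086) = 1.000
~y = 1 − 0.100 = 0.900
~~y = 1 − 0.900 = 0.100
(z (+) ((y <-> (z -> x)) -> w)) <-> ~~y = 1 − |1.000 − 0.100| = 1 − 0.900 = 0.100
y \/ x = max(0.100, 0.712) = 0.712
(y \/ x) <-> y = 1 − |0.712 − 0.100| = 1 − 0.612 = 0.388
((z (+) ((y <-> (z -> x)) -> w)) <-> ~~y) \/ ((y \/ x) <-> y) = max(0.100, 0.388) = 0.388

0.388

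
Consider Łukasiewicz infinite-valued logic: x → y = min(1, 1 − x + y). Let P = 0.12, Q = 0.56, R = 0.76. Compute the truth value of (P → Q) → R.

0.76

P → Q = min(1, 1 − 0.12 + 0.56) = min(1, 1.44) = 1.00
(P → Q) → R = min(1, 1 − 1.00 + 0.76) = min(1, 0.76) = 0.76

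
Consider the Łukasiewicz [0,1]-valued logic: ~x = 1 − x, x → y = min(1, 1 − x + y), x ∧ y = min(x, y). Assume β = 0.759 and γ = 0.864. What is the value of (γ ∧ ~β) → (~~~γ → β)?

~β = 1 − 0.759 = 0.241
γ ∧ ~β = min(0.864, 0.241) = 0.241
~γ = 1 − 0.864 = 0.136
~~γ = 1 − 0.136 = 0.864
~~~γ = 1 − 0.864 = 0.136
~~~γ → β = min(1, 1 − 0.136 + 0.759) = min(1, 1.623) = 1.000
(γ ∧ ~β) → (~~~γ → β) = min(1, 1 − 0.241 + 1.000) = min(1, 1.759) = 1.000

1.000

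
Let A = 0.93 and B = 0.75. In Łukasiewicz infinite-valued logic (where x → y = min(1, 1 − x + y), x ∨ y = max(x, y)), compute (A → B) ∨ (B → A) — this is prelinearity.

1.00

A → B = min(1, 1 − 0.93 + 0.75) = min(1, 0.82) = 0.82
B → A = min(1, 1 − 0.75 + 0.93) = min(1, 1.18) = 1.00
(A → B) ∨ (B → A) = max(0.82, 1.00) = 1.00
(As expected: a Ł∞-tautology — holds in every MV-chain.)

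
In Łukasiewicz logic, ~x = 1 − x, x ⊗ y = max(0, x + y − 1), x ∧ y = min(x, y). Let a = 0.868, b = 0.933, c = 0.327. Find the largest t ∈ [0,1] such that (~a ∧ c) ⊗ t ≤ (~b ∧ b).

0.935

~a = 1 − 0.868 = 0.132
~a ∧ c = min(0.132, 0.327) = 0.132
So the left factor is ~a ∧ c = 0.132.
~b = 1 − 0.933 = 0.067
~b ∧ b = min(0.067, 0.933) = 0.067
So the right-hand bound is ~b ∧ b = 0.067.
The residuum of the Łukasiewicz t-norm gives the supremum: min(1, 1 − 0.132 + 0.067).
1 − 0.132 + 0.067 = 0.935, so t = min(1, 0.935) = 0.935.
Check: 0.132 ⊗ 0.935 = max(0, 0.067) = 0.067 ≤ 0.067.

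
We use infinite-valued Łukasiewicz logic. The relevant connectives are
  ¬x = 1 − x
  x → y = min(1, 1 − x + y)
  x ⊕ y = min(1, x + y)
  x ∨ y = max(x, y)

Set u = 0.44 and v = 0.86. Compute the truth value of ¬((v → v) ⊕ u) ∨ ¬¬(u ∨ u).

v → v = min(1, 1 − 0.86 + 0.86) = min(1, 1.00) = 1.00
(v → v) ⊕ u = min(1, 1.00 + 0.44) = min(1, 1.44) = 1.00
¬((v → v) ⊕ u) = 1 − 1.00 = 0.00
u ∨ u = max(0.44, 0.44) = 0.44
¬(u ∨ u) = 1 − 0.44 = 0.56
¬¬(u ∨ u) = 1 − 0.56 = 0.44
¬((v → v) ⊕ u) ∨ ¬¬(u ∨ u) = max(0.00, 0.44) = 0.44

0.44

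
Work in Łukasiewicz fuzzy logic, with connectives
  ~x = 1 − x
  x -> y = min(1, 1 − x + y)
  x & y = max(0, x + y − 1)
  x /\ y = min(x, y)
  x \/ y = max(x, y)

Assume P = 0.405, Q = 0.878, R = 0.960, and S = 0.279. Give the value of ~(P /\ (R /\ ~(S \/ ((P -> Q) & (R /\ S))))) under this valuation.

0.595

P -> Q = min(1, 1 − 0.405 + 0.878) = min(1, 1.473) = 1.000
R /\ S = min(0.960, 0.279) = 0.279
(P -> Q) & (R /\ S) = max(0, 1.000 + 0.279 − 1) = max(0, 0.279) = 0.279
S \/ ((P -> Q) & (R /\ S)) = max(0.279, 0.279) = 0.279
~(S \/ ((P -> Q) & (R /\ S))) = 1 − 0.279 = 0.721
R /\ ~(S \/ ((P -> Q) & (R /\ S))) = min(0.960, 0.721) = 0.721
P /\ (R /\ ~(S \/ ((P -> Q) & (R /\ S)))) = min(0.405, 0.721) = 0.405
~(P /\ (R /\ ~(S \/ ((P -> Q) & (R /\ S))))) = 1 − 0.405 = 0.595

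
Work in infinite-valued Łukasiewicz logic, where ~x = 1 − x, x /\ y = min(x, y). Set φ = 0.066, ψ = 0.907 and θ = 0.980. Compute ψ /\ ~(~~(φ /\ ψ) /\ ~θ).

φ /\ ψ = min(0.066, 0.907) = 0.066
~(φ /\ ψ) = 1 − 0.066 = 0.934
~~(φ /\ ψ) = 1 − 0.934 = 0.066
~θ = 1 − 0.980 = 0.020
~~(φ /\ ψ) /\ ~θ = min(0.066, 0.020) = 0.020
~(~~(φ /\ ψ) /\ ~θ) = 1 − 0.020 = 0.980
ψ /\ ~(~~(φ /\ ψ) /\ ~θ) = min(0.907, 0.980) = 0.907

0.907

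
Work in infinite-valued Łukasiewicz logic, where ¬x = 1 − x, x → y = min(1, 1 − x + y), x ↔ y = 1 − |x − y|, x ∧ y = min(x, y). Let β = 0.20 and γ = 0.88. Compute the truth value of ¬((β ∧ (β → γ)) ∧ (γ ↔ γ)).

β → γ = min(1, 1 − 0.20 + 0.88) = min(1, 1.68) = 1.00
β ∧ (β → γ) = min(0.20, 1.00) = 0.20
γ ↔ γ = 1 − |0.88 − 0.88| = 1 − 0.00 = 1.00
(β ∧ (β → γ)) ∧ (γ ↔ γ) = min(0.20, 1.00) = 0.20
¬((β ∧ (β → γ)) ∧ (γ ↔ γ)) = 1 − 0.20 = 0.80

0.80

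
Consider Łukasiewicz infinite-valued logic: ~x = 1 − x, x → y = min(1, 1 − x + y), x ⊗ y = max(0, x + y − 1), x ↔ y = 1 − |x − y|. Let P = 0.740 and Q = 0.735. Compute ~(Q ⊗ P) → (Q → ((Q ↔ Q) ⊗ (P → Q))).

Q ⊗ P = max(0, 0.735 + 0.740 − 1) = max(0, 0.475) = 0.475
~(Q ⊗ P) = 1 − 0.475 = 0.525
Q ↔ Q = 1 − |0.735 − 0.735| = 1 − 0.000 = 1.000
P → Q = min(1, 1 − 0.740 + 0.735) = min(1, 0.995) = 0.995
(Q ↔ Q) ⊗ (P → Q) = max(0, 1.000 + 0.995 − 1) = max(0, 0.995) = 0.995
Q → ((Q ↔ Q) ⊗ (P → Q)) = min(1, 1 − 0.735 + 0.995) = min(1, 1.260) = 1.000
~(Q ⊗ P) → (Q → ((Q ↔ Q) ⊗ (P → Q))) = min(1, 1 − 0.525 + 1.000) = min(1, 1.475) = 1.000

1.000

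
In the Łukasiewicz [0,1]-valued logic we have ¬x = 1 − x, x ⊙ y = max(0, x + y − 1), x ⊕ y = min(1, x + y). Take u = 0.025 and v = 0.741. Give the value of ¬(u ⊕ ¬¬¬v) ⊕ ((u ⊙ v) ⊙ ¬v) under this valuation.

0.716

¬v = 1 − 0.741 = 0.259
¬¬v = 1 − 0.259 = 0.741
¬¬¬v = 1 − 0.741 = 0.259
u ⊕ ¬¬¬v = min(1, 0.025 + 0.259) = min(1, 0.284) = 0.284
¬(u ⊕ ¬¬¬v) = 1 − 0.284 = 0.716
u ⊙ v = max(0, 0.025 + 0.741 − 1) = max(0, -0.234) = 0.000
(u ⊙ v) ⊙ ¬v = max(0, 0.000 + 0.259 − 1) = max(0, -0.741) = 0.000
¬(u ⊕ ¬¬¬v) ⊕ ((u ⊙ v) ⊙ ¬v) = min(1, 0.716 + 0.000) = min(1, 0.716) = 0.716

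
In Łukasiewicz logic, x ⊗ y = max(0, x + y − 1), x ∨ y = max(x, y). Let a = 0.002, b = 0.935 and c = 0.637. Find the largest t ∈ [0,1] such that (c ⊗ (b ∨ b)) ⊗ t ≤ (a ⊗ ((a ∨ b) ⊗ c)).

0.428

b ∨ b = max(0.935, 0.935) = 0.935
c ⊗ (b ∨ b) = max(0, 0.637 + 0.935 − 1) = max(0, 0.572) = 0.572
So the left factor is c ⊗ (b ∨ b) = 0.572.
a ∨ b = max(0.002, 0.935) = 0.935
(a ∨ b) ⊗ c = max(0, 0.935 + 0.637 − 1) = max(0, 0.572) = 0.572
a ⊗ ((a ∨ b) ⊗ c) = max(0, 0.002 + 0.572 − 1) = max(0, -0.426) = 0.000
So the right-hand bound is a ⊗ ((a ∨ b) ⊗ c) = 0.000.
The residuum of the Łukasiewicz t-norm gives the supremum: min(1, 1 − 0.572 + 0.000).
1 − 0.572 + 0.000 = 0.428, so t = min(1, 0.428) = 0.428.
Check: 0.572 ⊗ 0.428 = max(0, 0.000) = 0.000 ≤ 0.000.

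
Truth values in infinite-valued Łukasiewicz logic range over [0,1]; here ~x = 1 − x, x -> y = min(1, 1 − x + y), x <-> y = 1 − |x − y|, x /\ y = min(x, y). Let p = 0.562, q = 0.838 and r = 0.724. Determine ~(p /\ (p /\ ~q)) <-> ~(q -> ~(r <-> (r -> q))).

0.724

~q = 1 − 0.838 = 0.162
p /\ ~q = min(0.562, 0.162) = 0.162
p /\ (p /\ ~q) = min(0.562, 0.162) = 0.162
~(p /\ (p /\ ~q)) = 1 − 0.162 = 0.838
r -> q = min(1, 1 − 0.724 + 0.838) = min(1, 1.114) = 1.000
r <-> (r -> q) = 1 − |0.724 − 1.000| = 1 − 0.276 = 0.724
~(r <-> (r -> q)) = 1 − 0.724 = 0.276
q -> ~(r <-> (r -> q)) = min(1, 1 − 0.838 + 0.276) = min(1, 0.438) = 0.438
~(q -> ~(r <-> (r -> q))) = 1 − 0.438 = 0.562
~(p /\ (p /\ ~q)) <-> ~(q -> ~(r <-> (r -> q))) = 1 − |0.838 − 0.562| = 1 − 0.276 = 0.724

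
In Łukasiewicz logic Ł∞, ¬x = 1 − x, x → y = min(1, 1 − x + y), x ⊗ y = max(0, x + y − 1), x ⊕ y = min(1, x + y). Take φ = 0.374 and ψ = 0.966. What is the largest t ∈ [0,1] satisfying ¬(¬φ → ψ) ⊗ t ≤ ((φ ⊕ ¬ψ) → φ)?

¬φ = 1 − 0.374 = 0.626
¬φ → ψ = min(1, 1 − 0.626 + 0.966) = min(1, 1.340) = 1.000
¬(¬φ → ψ) = 1 − 1.000 = 0.000
So the left factor is ¬(¬φ → ψ) = 0.000.
¬ψ = 1 − 0.966 = 0.034
φ ⊕ ¬ψ = min(1, 0.374 + 0.034) = min(1, 0.408) = 0.408
(φ ⊕ ¬ψ) → φ = min(1, 1 − 0.408 + 0.374) = min(1, 0.966) = 0.966
So the right-hand bound is (φ ⊕ ¬ψ) → φ = 0.966.
The residuum of the Łukasiewicz t-norm gives the supremum: min(1, 1 − 0.000 + 0.966).
1 − 0.000 + 0.966 = 1.966, so t = min(1, 1.966) = 1.000.
Check: 0.000 ⊗ 1.000 = max(0, 0.000) = 0.000 ≤ 0.966.

1.000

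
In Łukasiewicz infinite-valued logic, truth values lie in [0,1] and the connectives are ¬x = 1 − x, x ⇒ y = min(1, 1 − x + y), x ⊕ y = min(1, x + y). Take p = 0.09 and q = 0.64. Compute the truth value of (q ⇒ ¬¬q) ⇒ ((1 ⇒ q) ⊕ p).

¬q = 1 − 0.64 = 0.36
¬¬q = 1 − 0.36 = 0.64
q ⇒ ¬¬q = min(1, 1 − 0.64 + 0.64) = min(1, 1.00) = 1.00
1 ⇒ q = min(1, 1 − 1.00 + 0.64) = min(1, 0.64) = 0.64
(1 ⇒ q) ⊕ p = min(1, 0.64 + 0.09) = min(1, 0.73) = 0.73
(q ⇒ ¬¬q) ⇒ ((1 ⇒ q) ⊕ p) = min(1, 1 − 1.00 + 0.73) = min(1, 0.73) = 0.73

0.73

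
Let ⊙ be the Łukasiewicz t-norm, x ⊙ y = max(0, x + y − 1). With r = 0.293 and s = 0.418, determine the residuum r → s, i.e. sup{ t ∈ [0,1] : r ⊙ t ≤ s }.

1.000

The residuum of the Łukasiewicz t-norm gives the supremum: min(1, 1 − 0.293 + 0.418).
1 − 0.293 + 0.418 = 1.125, so t = min(1, 1.125) = 1.000.
Check: 0.293 ⊙ 1.000 = max(0, 0.293) = 0.293 ≤ 0.418.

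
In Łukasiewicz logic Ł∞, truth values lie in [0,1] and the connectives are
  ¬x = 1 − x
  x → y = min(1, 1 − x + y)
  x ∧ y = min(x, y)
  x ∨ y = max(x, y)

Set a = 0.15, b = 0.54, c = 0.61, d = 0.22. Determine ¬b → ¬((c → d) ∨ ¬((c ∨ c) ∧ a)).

0.69

¬b = 1 − 0.54 = 0.46
c → d = min(1, 1 − 0.61 + 0.22) = min(1, 0.61) = 0.61
c ∨ c = max(0.61, 0.61) = 0.61
(c ∨ c) ∧ a = min(0.61, 0.15) = 0.15
¬((c ∨ c) ∧ a) = 1 − 0.15 = 0.85
(c → d) ∨ ¬((c ∨ c) ∧ a) = max(0.61, 0.85) = 0.85
¬((c → d) ∨ ¬((c ∨ c) ∧ a)) = 1 − 0.85 = 0.15
¬b → ¬((c → d) ∨ ¬((c ∨ c) ∧ a)) = min(1, 1 − 0.46 + 0.15) = min(1, 0.69) = 0.69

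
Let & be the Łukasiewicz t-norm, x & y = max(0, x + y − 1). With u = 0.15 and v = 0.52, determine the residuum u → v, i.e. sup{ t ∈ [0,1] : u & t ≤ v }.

1.00

The residuum of the Łukasiewicz t-norm gives the supremum: min(1, 1 − 0.15 + 0.52).
1 − 0.15 + 0.52 = 1.37, so t = min(1, 1.37) = 1.00.
Check: 0.15 & 1.00 = max(0, 0.15) = 0.15 ≤ 0.52.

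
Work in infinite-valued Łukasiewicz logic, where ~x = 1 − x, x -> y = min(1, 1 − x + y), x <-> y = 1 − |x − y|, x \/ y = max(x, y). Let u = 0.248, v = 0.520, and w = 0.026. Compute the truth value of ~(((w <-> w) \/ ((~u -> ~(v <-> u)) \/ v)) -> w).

0.974

w <-> w = 1 − |0.026 − 0.026| = 1 − 0.000 = 1.000
~u = 1 − 0.248 = 0.752
v <-> u = 1 − |0.520 − 0.248| = 1 − 0.272 = 0.728
~(v <-> u) = 1 − 0.728 = 0.272
~u -> ~(v <-> u) = min(1, 1 − 0.752 + 0.272) = min(1, 0.520) = 0.520
(~u -> ~(v <-> u)) \/ v = max(0.520, 0.520) = 0.520
(w <-> w) \/ ((~u -> ~(v <-> u)) \/ v) = max(1.000, 0.520) = 1.000
((w <-> w) \/ ((~u -> ~(v <-> u)) \/ v)) -> w = min(1, 1 − 1.000 + 0.026) = min(1, 0.026) = 0.026
~(((w <-> w) \/ ((~u -> ~(v <-> u)) \/ v)) -> w) = 1 − 0.026 = 0.974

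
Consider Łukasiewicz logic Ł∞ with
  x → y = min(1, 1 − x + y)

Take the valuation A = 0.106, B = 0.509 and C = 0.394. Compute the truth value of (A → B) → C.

0.394

A → B = min(1, 1 − 0.106 + 0.509) = min(1, 1.403) = 1.000
(A → B) → C = min(1, 1 − 1.000 + 0.394) = min(1, 0.394) = 0.394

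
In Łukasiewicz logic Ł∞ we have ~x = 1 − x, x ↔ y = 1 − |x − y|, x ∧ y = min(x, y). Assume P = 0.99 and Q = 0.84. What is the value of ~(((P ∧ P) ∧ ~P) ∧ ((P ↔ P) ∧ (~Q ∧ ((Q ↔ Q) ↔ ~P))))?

P ∧ P = min(0.99, 0.99) = 0.99
~P = 1 − 0.99 = 0.01
(P ∧ P) ∧ ~P = min(0.99, 0.01) = 0.01
P ↔ P = 1 − |0.99 − 0.99| = 1 − 0.00 = 1.00
~Q = 1 − 0.84 = 0.16
Q ↔ Q = 1 − |0.84 − 0.84| = 1 − 0.00 = 1.00
(Q ↔ Q) ↔ ~P = 1 − |1.00 − 0.01| = 1 − 0.99 = 0.01
~Q ∧ ((Q ↔ Q) ↔ ~P) = min(0.16, 0.01) = 0.01
(P ↔ P) ∧ (~Q ∧ ((Q ↔ Q) ↔ ~P)) = min(1.00, 0.01) = 0.01
((P ∧ P) ∧ ~P) ∧ ((P ↔ P) ∧ (~Q ∧ ((Q ↔ Q) ↔ ~P))) = min(0.01, 0.01) = 0.01
~(((P ∧ P) ∧ ~P) ∧ ((P ↔ P) ∧ (~Q ∧ ((Q ↔ Q) ↔ ~P)))) = 1 − 0.01 = 0.99

0.99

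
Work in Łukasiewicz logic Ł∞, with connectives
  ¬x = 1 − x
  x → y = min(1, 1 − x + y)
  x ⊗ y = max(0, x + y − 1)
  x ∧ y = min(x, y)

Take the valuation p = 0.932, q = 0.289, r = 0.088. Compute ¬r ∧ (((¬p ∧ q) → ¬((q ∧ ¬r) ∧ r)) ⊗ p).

¬r = 1 − 0.088 = 0.912
¬p = 1 − 0.932 = 0.068
¬p ∧ q = min(0.068, 0.289) = 0.068
q ∧ ¬r = min(0.289, 0.912) = 0.289
(q ∧ ¬r) ∧ r = min(0.289, 0.088) = 0.088
¬((q ∧ ¬r) ∧ r) = 1 − 0.088 = 0.912
(¬p ∧ q) → ¬((q ∧ ¬r) ∧ r) = min(1, 1 − 0.068 + 0.912) = min(1, 1.844) = 1.000
((¬p ∧ q) → ¬((q ∧ ¬r) ∧ r)) ⊗ p = max(0, 1.000 + 0.932 − 1) = max(0, 0.932) = 0.932
¬r ∧ (((¬p ∧ q) → ¬((q ∧ ¬r) ∧ r)) ⊗ p) = min(0.912, 0.932) = 0.912

0.912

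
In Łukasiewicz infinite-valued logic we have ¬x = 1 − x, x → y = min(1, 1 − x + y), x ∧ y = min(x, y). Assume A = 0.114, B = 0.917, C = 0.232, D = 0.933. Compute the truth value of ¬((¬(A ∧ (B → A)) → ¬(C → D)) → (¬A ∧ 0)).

0.114

B → A = min(1, 1 − 0.917 + 0.114) = min(1, 0.197) = 0.197
A ∧ (B → A) = min(0.114, 0.197) = 0.114
¬(A ∧ (B → A)) = 1 − 0.114 = 0.886
C → D = min(1, 1 − 0.232 + 0.933) = min(1, 1.701) = 1.000
¬(C → D) = 1 − 1.000 = 0.000
¬(A ∧ (B → A)) → ¬(C → D) = min(1, 1 − 0.886 + 0.000) = min(1, 0.114) = 0.114
¬A = 1 − 0.114 = 0.886
¬A ∧ 0 = min(0.886, 0.000) = 0.000
(¬(A ∧ (B → A)) → ¬(C → D)) → (¬A ∧ 0) = min(1, 1 − 0.114 + 0.000) = min(1, 0.886) = 0.886
¬((¬(A ∧ (B → A)) → ¬(C → D)) → (¬A ∧ 0)) = 1 − 0.886 = 0.114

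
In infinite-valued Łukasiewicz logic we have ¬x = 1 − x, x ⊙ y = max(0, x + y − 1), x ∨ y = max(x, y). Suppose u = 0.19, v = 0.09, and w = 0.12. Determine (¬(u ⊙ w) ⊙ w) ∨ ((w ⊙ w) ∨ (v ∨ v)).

0.12

u ⊙ w = max(0, 0.19 + 0.12 − 1) = max(0, -0.69) = 0.00
¬(u ⊙ w) = 1 − 0.00 = 1.00
¬(u ⊙ w) ⊙ w = max(0, 1.00 + 0.12 − 1) = max(0, 0.12) = 0.12
w ⊙ w = max(0, 0.12 + 0.12 − 1) = max(0, -0.76) = 0.00
v ∨ v = max(0.09, 0.09) = 0.09
(w ⊙ w) ∨ (v ∨ v) = max(0.00, 0.09) = 0.09
(¬(u ⊙ w) ⊙ w) ∨ ((w ⊙ w) ∨ (v ∨ v)) = max(0.12, 0.09) = 0.12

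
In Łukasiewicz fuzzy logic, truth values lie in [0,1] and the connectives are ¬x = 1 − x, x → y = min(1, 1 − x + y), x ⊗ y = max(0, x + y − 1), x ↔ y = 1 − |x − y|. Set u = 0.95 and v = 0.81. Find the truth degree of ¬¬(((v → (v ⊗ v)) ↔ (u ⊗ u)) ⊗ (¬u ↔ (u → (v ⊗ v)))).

v ⊗ v = max(0, 0.81 + 0.81 − 1) = max(0, 0.62) = 0.62
v → (v ⊗ v) = min(1, 1 − 0.81 + 0.62) = min(1, 0.81) = 0.81
u ⊗ u = max(0, 0.95 + 0.95 − 1) = max(0, 0.90) = 0.90
(v → (v ⊗ v)) ↔ (u ⊗ u) = 1 − |0.81 − 0.90| = 1 − 0.09 = 0.91
¬u = 1 − 0.95 = 0.05
u → (v ⊗ v) = min(1, 1 − 0.95 + 0.62) = min(1, 0.67) = 0.67
¬u ↔ (u → (v ⊗ v)) = 1 − |0.05 − 0.67| = 1 − 0.62 = 0.38
((v → (v ⊗ v)) ↔ (u ⊗ u)) ⊗ (¬u ↔ (u → (v ⊗ v))) = max(0, 0.91 + 0.38 − 1) = max(0, 0.29) = 0.29
¬(((v → (v ⊗ v)) ↔ (u ⊗ u)) ⊗ (¬u ↔ (u → (v ⊗ v)))) = 1 − 0.29 = 0.71
¬¬(((v → (v ⊗ v)) ↔ (u ⊗ u)) ⊗ (¬u ↔ (u → (v ⊗ v)))) = 1 − 0.71 = 0.29

0.29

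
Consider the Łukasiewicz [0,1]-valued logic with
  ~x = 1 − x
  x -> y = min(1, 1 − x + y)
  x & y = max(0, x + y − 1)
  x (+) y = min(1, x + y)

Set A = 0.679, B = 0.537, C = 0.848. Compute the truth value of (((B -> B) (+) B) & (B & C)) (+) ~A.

B -> B = min(1, 1 − 0.537 + 0.537) = min(1, 1.000) = 1.000
(B -> B) (+) B = min(1, 1.000 + 0.537) = min(1, 1.537) = 1.000
B & C = max(0, 0.537 + 0.848 − 1) = max(0, 0.385) = 0.385
((B -> B) (+) B) & (B & C) = max(0, 1.000 + 0.385 − 1) = max(0, 0.385) = 0.385
~A = 1 − 0.679 = 0.321
(((B -> B) (+) B) & (B & C)) (+) ~A = min(1, 0.385 + 0.321) = min(1, 0.706) = 0.706

0.706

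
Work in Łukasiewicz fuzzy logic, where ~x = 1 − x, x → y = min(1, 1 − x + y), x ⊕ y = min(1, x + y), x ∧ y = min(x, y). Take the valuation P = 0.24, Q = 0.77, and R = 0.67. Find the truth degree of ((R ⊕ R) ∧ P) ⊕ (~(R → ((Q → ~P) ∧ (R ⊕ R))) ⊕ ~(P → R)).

0.24

R ⊕ R = min(1, 0.67 + 0.67) = min(1, 1.34) = 1.00
(R ⊕ R) ∧ P = min(1.00, 0.24) = 0.24
~P = 1 − 0.24 = 0.76
Q → ~P = min(1, 1 − 0.77 + 0.76) = min(1, 0.99) = 0.99
(Q → ~P) ∧ (R ⊕ R) = min(0.99, 1.00) = 0.99
R → ((Q → ~P) ∧ (R ⊕ R)) = min(1, 1 − 0.67 + 0.99) = min(1, 1.32) = 1.00
~(R → ((Q → ~P) ∧ (R ⊕ R))) = 1 − 1.00 = 0.00
P → R = min(1, 1 − 0.24 + 0.67) = min(1, 1.43) = 1.00
~(P → R) = 1 − 1.00 = 0.00
~(R → ((Q → ~P) ∧ (R ⊕ R))) ⊕ ~(P → R) = min(1, 0.00 + 0.00) = min(1, 0.00) = 0.00
((R ⊕ R) ∧ P) ⊕ (~(R → ((Q → ~P) ∧ (R ⊕ R))) ⊕ ~(P → R)) = min(1, 0.24 + 0.00) = min(1, 0.24) = 0.24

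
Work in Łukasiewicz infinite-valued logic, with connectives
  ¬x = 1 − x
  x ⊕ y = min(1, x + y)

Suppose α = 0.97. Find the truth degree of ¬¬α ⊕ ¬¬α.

1.00

¬α = 1 − 0.97 = 0.03
¬¬α = 1 − 0.03 = 0.97
¬¬α ⊕ ¬¬α = min(1, 0.97 + 0.97) = min(1, 1.94) = 1.00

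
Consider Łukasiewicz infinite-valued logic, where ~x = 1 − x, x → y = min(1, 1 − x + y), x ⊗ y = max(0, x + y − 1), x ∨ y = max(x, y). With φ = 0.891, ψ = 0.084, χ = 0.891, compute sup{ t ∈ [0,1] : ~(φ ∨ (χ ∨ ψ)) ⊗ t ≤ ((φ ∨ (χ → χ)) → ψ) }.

χ ∨ ψ = max(0.891, 0.084) = 0.891
φ ∨ (χ ∨ ψ) = max(0.891, 0.891) = 0.891
~(φ ∨ (χ ∨ ψ)) = 1 − 0.891 = 0.109
So the left factor is ~(φ ∨ (χ ∨ ψ)) = 0.109.
χ → χ = min(1, 1 − 0.891 + 0.891) = min(1, 1.000) = 1.000
φ ∨ (χ → χ) = max(0.891, 1.000) = 1.000
(φ ∨ (χ → χ)) → ψ = min(1, 1 − 1.000 + 0.084) = min(1, 0.084) = 0.084
So the right-hand bound is (φ ∨ (χ → χ)) → ψ = 0.084.
The residuum of the Łukasiewicz t-norm gives the supremum: min(1, 1 − 0.109 + 0.084).
1 − 0.109 + 0.084 = 0.975, so t = min(1, 0.975) = 0.975.
Check: 0.109 ⊗ 0.975 = max(0, 0.084) = 0.084 ≤ 0.084.

0.975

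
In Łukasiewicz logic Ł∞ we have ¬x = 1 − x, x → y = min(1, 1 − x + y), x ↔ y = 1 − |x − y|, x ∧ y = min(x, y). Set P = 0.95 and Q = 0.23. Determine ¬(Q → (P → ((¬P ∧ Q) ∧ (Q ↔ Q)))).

0.13

¬P = 1 − 0.95 = 0.05
¬P ∧ Q = min(0.05, 0.23) = 0.05
Q ↔ Q = 1 − |0.23 − 0.23| = 1 − 0.00 = 1.00
(¬P ∧ Q) ∧ (Q ↔ Q) = min(0.05, 1.00) = 0.05
P → ((¬P ∧ Q) ∧ (Q ↔ Q)) = min(1, 1 − 0.95 + 0.05) = min(1, 0.10) = 0.10
Q → (P → ((¬P ∧ Q) ∧ (Q ↔ Q))) = min(1, 1 − 0.23 + 0.10) = min(1, 0.87) = 0.87
¬(Q → (P → ((¬P ∧ Q) ∧ (Q ↔ Q)))) = 1 − 0.87 = 0.13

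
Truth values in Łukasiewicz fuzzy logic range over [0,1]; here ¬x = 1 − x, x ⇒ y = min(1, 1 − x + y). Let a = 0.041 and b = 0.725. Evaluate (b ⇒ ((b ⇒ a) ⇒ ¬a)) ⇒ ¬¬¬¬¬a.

0.959

b ⇒ a = min(1, 1 − 0.725 + 0.041) = min(1, 0.316) = 0.316
¬a = 1 − 0.041 = 0.959
(b ⇒ a) ⇒ ¬a = min(1, 1 − 0.316 + 0.959) = min(1, 1.643) = 1.000
b ⇒ ((b ⇒ a) ⇒ ¬a) = min(1, 1 − 0.725 + 1.000) = min(1, 1.275) = 1.000
¬¬a = 1 − 0.959 = 0.041
¬¬¬a = 1 − 0.041 = 0.959
¬¬¬¬a = 1 − 0.959 = 0.041
¬¬¬¬¬a = 1 − 0.041 = 0.959
(b ⇒ ((b ⇒ a) ⇒ ¬a)) ⇒ ¬¬¬¬¬a = min(1, 1 − 1.000 + 0.959) = min(1, 0.959) = 0.959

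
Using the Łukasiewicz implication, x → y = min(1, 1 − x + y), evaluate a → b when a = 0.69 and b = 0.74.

1.00

a → b = min(1, 1 − 0.69 + 0.74) = min(1, 1.05) = 1.00
For comparison, the Gödel implication (1 if x ≤ y else y) would give 1.00.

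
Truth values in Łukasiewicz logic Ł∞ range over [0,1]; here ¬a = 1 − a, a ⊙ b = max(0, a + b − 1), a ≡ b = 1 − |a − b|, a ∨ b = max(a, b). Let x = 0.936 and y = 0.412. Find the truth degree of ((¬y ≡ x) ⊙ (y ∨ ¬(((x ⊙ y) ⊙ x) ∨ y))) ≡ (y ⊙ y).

¬y = 1 − 0.412 = 0.588
¬y ≡ x = 1 − |0.588 − 0.936| = 1 − 0.348 = 0.652
x ⊙ y = max(0, 0.936 + 0.412 − 1) = max(0, 0.348) = 0.348
(x ⊙ y) ⊙ x = max(0, 0.348 + 0.936 − 1) = max(0, 0.284) = 0.284
((x ⊙ y) ⊙ x) ∨ y = max(0.284, 0.412) = 0.412
¬(((x ⊙ y) ⊙ x) ∨ y) = 1 − 0.412 = 0.588
y ∨ ¬(((x ⊙ y) ⊙ x) ∨ y) = max(0.412, 0.588) = 0.588
(¬y ≡ x) ⊙ (y ∨ ¬(((x ⊙ y) ⊙ x) ∨ y)) = max(0, 0.652 + 0.588 − 1) = max(0, 0.240) = 0.240
y ⊙ y = max(0, 0.412 + 0.412 − 1) = max(0, -0.176) = 0.000
((¬y ≡ x) ⊙ (y ∨ ¬(((x ⊙ y) ⊙ x) ∨ y))) ≡ (y ⊙ y) = 1 − |0.240 − 0.000| = 1 − 0.240 = 0.760

0.760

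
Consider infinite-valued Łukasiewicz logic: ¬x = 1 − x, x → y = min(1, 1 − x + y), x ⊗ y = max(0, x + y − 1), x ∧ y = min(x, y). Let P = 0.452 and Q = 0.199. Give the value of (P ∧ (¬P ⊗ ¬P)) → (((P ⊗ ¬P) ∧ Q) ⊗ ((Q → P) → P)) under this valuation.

0.904

¬P = 1 − 0.452 = 0.548
¬P ⊗ ¬P = max(0, 0.548 + 0.548 − 1) = max(0, 0.096) = 0.096
P ∧ (¬P ⊗ ¬P) = min(0.452, 0.096) = 0.096
P ⊗ ¬P = max(0, 0.452 + 0.548 − 1) = max(0, 0.000) = 0.000
(P ⊗ ¬P) ∧ Q = min(0.000, 0.199) = 0.000
Q → P = min(1, 1 − 0.199 + 0.452) = min(1, 1.253) = 1.000
(Q → P) → P = min(1, 1 − 1.000 + 0.452) = min(1, 0.452) = 0.452
((P ⊗ ¬P) ∧ Q) ⊗ ((Q → P) → P) = max(0, 0.000 + 0.452 − 1) = max(0, -0.548) = 0.000
(P ∧ (¬P ⊗ ¬P)) → (((P ⊗ ¬P) ∧ Q) ⊗ ((Q → P) → P)) = min(1, 1 − 0.096 + 0.000) = min(1, 0.904) = 0.904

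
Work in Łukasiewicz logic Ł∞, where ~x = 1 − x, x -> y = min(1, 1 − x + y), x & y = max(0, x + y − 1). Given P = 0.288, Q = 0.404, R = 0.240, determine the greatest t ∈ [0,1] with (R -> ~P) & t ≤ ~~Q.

0.404

~P = 1 − 0.288 = 0.712
R -> ~P = min(1, 1 − 0.240 + 0.712) = min(1, 1.472) = 1.000
So the left factor is R -> ~P = 1.000.
~Q = 1 − 0.404 = 0.596
~~Q = 1 − 0.596 = 0.404
So the right-hand bound is ~~Q = 0.404.
The residuum of the Łukasiewicz t-norm gives the supremum: min(1, 1 − 1.000 + 0.404).
1 − 1.000 + 0.404 = 0.404, so t = min(1, 0.404) = 0.404.
Check: 1.000 & 0.404 = max(0, 0.404) = 0.404 ≤ 0.404.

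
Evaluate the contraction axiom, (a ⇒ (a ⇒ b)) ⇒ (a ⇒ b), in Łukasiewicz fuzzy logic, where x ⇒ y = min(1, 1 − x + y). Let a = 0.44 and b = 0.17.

0.73

a ⇒ b = min(1, 1 − 0.44 + 0.17) = min(1, 0.73) = 0.73
a ⇒ (a ⇒ b) = min(1, 1 − 0.44 + 0.73) = min(1, 1.29) = 1.00
(a ⇒ (a ⇒ b)) ⇒ (a ⇒ b) = min(1, 1 − 1.00 + 0.73) = min(1, 0.73) = 0.73
(The value 0.73 < 1 shows this instance is not satisfied; fails in Ł∞ (the t-norm is not idempotent).)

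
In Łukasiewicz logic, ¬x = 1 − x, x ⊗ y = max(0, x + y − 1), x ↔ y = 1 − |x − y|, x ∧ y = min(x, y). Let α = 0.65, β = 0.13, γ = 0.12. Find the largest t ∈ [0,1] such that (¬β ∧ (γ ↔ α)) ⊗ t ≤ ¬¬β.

0.66

¬β = 1 − 0.13 = 0.87
γ ↔ α = 1 − |0.12 − 0.65| = 1 − 0.53 = 0.47
¬β ∧ (γ ↔ α) = min(0.87, 0.47) = 0.47
So the left factor is ¬β ∧ (γ ↔ α) = 0.47.
¬¬β = 1 − 0.87 = 0.13
So the right-hand bound is ¬¬β = 0.13.
The residuum of the Łukasiewicz t-norm gives the supremum: min(1, 1 − 0.47 + 0.13).
1 − 0.47 + 0.13 = 0.66, so t = min(1, 0.66) = 0.66.
Check: 0.47 ⊗ 0.66 = max(0, 0.13) = 0.13 ≤ 0.13.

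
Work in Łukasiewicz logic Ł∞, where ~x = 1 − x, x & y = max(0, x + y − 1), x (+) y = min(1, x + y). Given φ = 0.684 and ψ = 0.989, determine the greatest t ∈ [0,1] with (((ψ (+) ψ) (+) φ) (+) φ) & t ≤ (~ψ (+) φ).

ψ (+) ψ = min(1, 0.989 + 0.989) = min(1, 1.978) = 1.000
(ψ (+) ψ) (+) φ = min(1, 1.000 + 0.684) = min(1, 1.684) = 1.000
((ψ (+) ψ) (+) φ) (+) φ = min(1, 1.000 + 0.684) = min(1, 1.684) = 1.000
So the left factor is ((ψ (+) ψ) (+) φ) (+) φ = 1.000.
~ψ = 1 − 0.989 = 0.011
~ψ (+) φ = min(1, 0.011 + 0.684) = min(1, 0.695) = 0.695
So the right-hand bound is ~ψ (+) φ = 0.695.
The residuum of the Łukasiewicz t-norm gives the supremum: min(1, 1 − 1.000 + 0.695).
1 − 1.000 + 0.695 = 0.695, so t = min(1, 0.695) = 0.695.
Check: 1.000 & 0.695 = max(0, 0.695) = 0.695 ≤ 0.695.

0.695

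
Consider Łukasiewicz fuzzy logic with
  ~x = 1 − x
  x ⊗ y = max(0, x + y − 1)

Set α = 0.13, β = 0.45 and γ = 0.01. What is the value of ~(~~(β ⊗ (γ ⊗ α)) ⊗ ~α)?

γ ⊗ α = max(0, 0.01 + 0.13 − 1) = max(0, -0.86) = 0.00
β ⊗ (γ ⊗ α) = max(0, 0.45 + 0.00 − 1) = max(0, -0.55) = 0.00
~(β ⊗ (γ ⊗ α)) = 1 − 0.00 = 1.00
~~(β ⊗ (γ ⊗ α)) = 1 − 1.00 = 0.00
~α = 1 − 0.13 = 0.87
~~(β ⊗ (γ ⊗ α)) ⊗ ~α = max(0, 0.00 + 0.87 − 1) = max(0, -0.13) = 0.00
~(~~(β ⊗ (γ ⊗ α)) ⊗ ~α) = 1 − 0.00 = 1.00

1.00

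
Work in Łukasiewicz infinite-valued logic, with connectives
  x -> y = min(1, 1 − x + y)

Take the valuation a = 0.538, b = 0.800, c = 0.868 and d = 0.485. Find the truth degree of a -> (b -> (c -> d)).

1.000

c -> d = min(1, 1 − 0.868 + 0.485) = min(1, 0.617) = 0.617
b -> (c -> d) = min(1, 1 − 0.800 + 0.617) = min(1, 0.817) = 0.817
a -> (b -> (c -> d)) = min(1, 1 − 0.538 + 0.817) = min(1, 1.279) = 1.000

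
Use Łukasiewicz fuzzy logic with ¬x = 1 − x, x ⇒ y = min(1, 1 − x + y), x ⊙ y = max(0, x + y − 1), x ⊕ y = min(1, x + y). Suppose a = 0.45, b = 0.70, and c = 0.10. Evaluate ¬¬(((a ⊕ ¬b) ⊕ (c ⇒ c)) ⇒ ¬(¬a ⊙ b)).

¬b = 1 − 0.70 = 0.30
a ⊕ ¬b = min(1, 0.45 + 0.30) = min(1, 0.75) = 0.75
c ⇒ c = min(1, 1 − 0.10 + 0.10) = min(1, 1.00) = 1.00
(a ⊕ ¬b) ⊕ (c ⇒ c) = min(1, 0.75 + 1.00) = min(1, 1.75) = 1.00
¬a = 1 − 0.45 = 0.55
¬a ⊙ b = max(0, 0.55 + 0.70 − 1) = max(0, 0.25) = 0.25
¬(¬a ⊙ b) = 1 − 0.25 = 0.75
((a ⊕ ¬b) ⊕ (c ⇒ c)) ⇒ ¬(¬a ⊙ b) = min(1, 1 − 1.00 + 0.75) = min(1, 0.75) = 0.75
¬(((a ⊕ ¬b) ⊕ (c ⇒ c)) ⇒ ¬(¬a ⊙ b)) = 1 − 0.75 = 0.25
¬¬(((a ⊕ ¬b) ⊕ (c ⇒ c)) ⇒ ¬(¬a ⊙ b)) = 1 − 0.25 = 0.75

0.75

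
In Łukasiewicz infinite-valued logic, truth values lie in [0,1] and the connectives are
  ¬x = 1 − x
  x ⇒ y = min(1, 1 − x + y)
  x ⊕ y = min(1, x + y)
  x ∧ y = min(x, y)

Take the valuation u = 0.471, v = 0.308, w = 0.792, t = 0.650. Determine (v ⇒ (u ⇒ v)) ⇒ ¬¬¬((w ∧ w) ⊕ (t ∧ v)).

0.000

u ⇒ v = min(1, 1 − 0.471 + 0.308) = min(1, 0.837) = 0.837
v ⇒ (u ⇒ v) = min(1, 1 − 0.308 + 0.837) = min(1, 1.529) = 1.000
w ∧ w = min(0.792, 0.792) = 0.792
t ∧ v = min(0.650, 0.308) = 0.308
(w ∧ w) ⊕ (t ∧ v) = min(1, 0.792 + 0.308) = min(1, 1.100) = 1.000
¬((w ∧ w) ⊕ (t ∧ v)) = 1 − 1.000 = 0.000
¬¬((w ∧ w) ⊕ (t ∧ v)) = 1 − 0.000 = 1.000
¬¬¬((w ∧ w) ⊕ (t ∧ v)) = 1 − 1.000 = 0.000
(v ⇒ (u ⇒ v)) ⇒ ¬¬¬((w ∧ w) ⊕ (t ∧ v)) = min(1, 1 − 1.000 + 0.000) = min(1, 0.000) = 0.000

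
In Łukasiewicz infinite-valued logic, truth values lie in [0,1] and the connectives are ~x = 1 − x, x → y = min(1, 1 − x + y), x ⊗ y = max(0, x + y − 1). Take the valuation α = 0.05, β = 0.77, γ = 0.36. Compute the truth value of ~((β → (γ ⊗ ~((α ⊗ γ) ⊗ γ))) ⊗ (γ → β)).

α ⊗ γ = max(0, 0.05 + 0.36 − 1) = max(0, -0.59) = 0.00
(α ⊗ γ) ⊗ γ = max(0, 0.00 + 0.36 − 1) = max(0, -0.64) = 0.00
~((α ⊗ γ) ⊗ γ) = 1 − 0.00 = 1.00
γ ⊗ ~((α ⊗ γ) ⊗ γ) = max(0, 0.36 + 1.00 − 1) = max(0, 0.36) = 0.36
β → (γ ⊗ ~((α ⊗ γ) ⊗ γ)) = min(1, 1 − 0.77 + 0.36) = min(1, 0.59) = 0.59
γ → β = min(1, 1 − 0.36 + 0.77) = min(1, 1.41) = 1.00
(β → (γ ⊗ ~((α ⊗ γ) ⊗ γ))) ⊗ (γ → β) = max(0, 0.59 + 1.00 − 1) = max(0, 0.59) = 0.59
~((β → (γ ⊗ ~((α ⊗ γ) ⊗ γ))) ⊗ (γ → β)) = 1 − 0.59 = 0.41

0.41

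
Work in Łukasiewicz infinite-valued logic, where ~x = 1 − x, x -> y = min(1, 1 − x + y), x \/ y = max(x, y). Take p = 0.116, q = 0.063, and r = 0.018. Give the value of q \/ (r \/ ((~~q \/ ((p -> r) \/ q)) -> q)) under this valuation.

~q = 1 − 0.063 = 0.937
~~q = 1 − 0.937 = 0.063
p -> r = min(1, 1 − 0.116 + 0.018) = min(1, 0.902) = 0.902
(p -> r) \/ q = max(0.902, 0.063) = 0.902
~~q \/ ((p -> r) \/ q) = max(0.063, 0.902) = 0.902
(~~q \/ ((p -> r) \/ q)) -> q = min(1, 1 − 0.902 + 0.063) = min(1, 0.161) = 0.161
r \/ ((~~q \/ ((p -> r) \/ q)) -> q) = max(0.018, 0.161) = 0.161
q \/ (r \/ ((~~q \/ ((p -> r) \/ q)) -> q)) = max(0.063, 0.161) = 0.161

0.161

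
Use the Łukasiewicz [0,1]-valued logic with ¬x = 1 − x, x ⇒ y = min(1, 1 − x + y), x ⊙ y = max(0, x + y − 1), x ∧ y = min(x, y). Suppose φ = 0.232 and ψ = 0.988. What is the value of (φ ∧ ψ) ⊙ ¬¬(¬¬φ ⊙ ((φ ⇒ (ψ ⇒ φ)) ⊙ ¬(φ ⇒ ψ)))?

0.000

φ ∧ ψ = min(0.232, 0.988) = 0.232
¬φ = 1 − 0.232 = 0.768
¬¬φ = 1 − 0.768 = 0.232
ψ ⇒ φ = min(1, 1 − 0.988 + 0.232) = min(1, 0.244) = 0.244
φ ⇒ (ψ ⇒ φ) = min(1, 1 − 0.232 + 0.244) = min(1, 1.012) = 1.000
φ ⇒ ψ = min(1, 1 − 0.232 + 0.988) = min(1, 1.756) = 1.000
¬(φ ⇒ ψ) = 1 − 1.000 = 0.000
(φ ⇒ (ψ ⇒ φ)) ⊙ ¬(φ ⇒ ψ) = max(0, 1.000 + 0.000 − 1) = max(0, 0.000) = 0.000
¬¬φ ⊙ ((φ ⇒ (ψ ⇒ φ)) ⊙ ¬(φ ⇒ ψ)) = max(0, 0.232 + 0.000 − 1) = max(0, -0.768) = 0.000
¬(¬¬φ ⊙ ((φ ⇒ (ψ ⇒ φ)) ⊙ ¬(φ ⇒ ψ))) = 1 − 0.000 = 1.000
¬¬(¬¬φ ⊙ ((φ ⇒ (ψ ⇒ φ)) ⊙ ¬(φ ⇒ ψ))) = 1 − 1.000 = 0.000
(φ ∧ ψ) ⊙ ¬¬(¬¬φ ⊙ ((φ ⇒ (ψ ⇒ φ)) ⊙ ¬(φ ⇒ ψ))) = max(0, 0.232 + 0.000 − 1) = max(0, -0.768) = 0.000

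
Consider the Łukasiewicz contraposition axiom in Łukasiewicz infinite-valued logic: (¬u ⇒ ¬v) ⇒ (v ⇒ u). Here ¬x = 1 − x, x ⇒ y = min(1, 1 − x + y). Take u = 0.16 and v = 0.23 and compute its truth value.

¬u = 1 − 0.16 = 0.84
¬v = 1 − 0.23 = 0.77
¬u ⇒ ¬v = min(1, 1 − 0.84 + 0.77) = min(1, 0.93) = 0.93
v ⇒ u = min(1, 1 − 0.23 + 0.16) = min(1, 0.93) = 0.93
(¬u ⇒ ¬v) ⇒ (v ⇒ u) = min(1, 1 − 0.93 + 0.93) = min(1, 1.00) = 1.00
(As expected: an axiom of Ł∞, always 1.)

1.00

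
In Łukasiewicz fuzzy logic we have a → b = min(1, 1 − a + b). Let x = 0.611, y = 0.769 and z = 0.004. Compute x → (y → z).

y → z = min(1, 1 − 0.769 + 0.004) = min(1, 0.235) = 0.235
x → (y → z) = min(1, 1 − 0.611 + 0.235) = min(1, 0.624) = 0.624

0.624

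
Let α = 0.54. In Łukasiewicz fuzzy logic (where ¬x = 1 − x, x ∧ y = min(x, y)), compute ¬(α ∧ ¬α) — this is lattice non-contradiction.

¬α = 1 − 0.54 = 0.46
α ∧ ¬α = min(0.54, 0.46) = 0.46
¬(α ∧ ¬α) = 1 − 0.46 = 0.54
(The value 0.54 < 1 shows this instance is not satisfied; not a Ł∞-tautology — its value is 1 − min(a, 1−a).)

0.54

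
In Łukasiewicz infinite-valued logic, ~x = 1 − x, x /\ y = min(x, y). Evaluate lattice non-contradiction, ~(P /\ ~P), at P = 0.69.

0.69

~P = 1 − 0.69 = 0.31
P /\ ~P = min(0.69, 0.31) = 0.31
~(P /\ ~P) = 1 − 0.31 = 0.69
(The value 0.69 < 1 shows this instance is not satisfied; not a Ł∞-tautology — its value is 1 − min(a, 1−a).)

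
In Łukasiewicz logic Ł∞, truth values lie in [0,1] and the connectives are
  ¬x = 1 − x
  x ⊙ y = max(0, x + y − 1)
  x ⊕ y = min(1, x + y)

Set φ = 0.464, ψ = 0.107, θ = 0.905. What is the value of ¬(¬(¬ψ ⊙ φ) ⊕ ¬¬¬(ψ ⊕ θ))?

0.357

¬ψ = 1 − 0.107 = 0.893
¬ψ ⊙ φ = max(0, 0.893 + 0.464 − 1) = max(0, 0.357) = 0.357
¬(¬ψ ⊙ φ) = 1 − 0.357 = 0.643
ψ ⊕ θ = min(1, 0.107 + 0.905) = min(1, 1.012) = 1.000
¬(ψ ⊕ θ) = 1 − 1.000 = 0.000
¬¬(ψ ⊕ θ) = 1 − 0.000 = 1.000
¬¬¬(ψ ⊕ θ) = 1 − 1.000 = 0.000
¬(¬ψ ⊙ φ) ⊕ ¬¬¬(ψ ⊕ θ) = min(1, 0.643 + 0.000) = min(1, 0.643) = 0.643
¬(¬(¬ψ ⊙ φ) ⊕ ¬¬¬(ψ ⊕ θ)) = 1 − 0.643 = 0.357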